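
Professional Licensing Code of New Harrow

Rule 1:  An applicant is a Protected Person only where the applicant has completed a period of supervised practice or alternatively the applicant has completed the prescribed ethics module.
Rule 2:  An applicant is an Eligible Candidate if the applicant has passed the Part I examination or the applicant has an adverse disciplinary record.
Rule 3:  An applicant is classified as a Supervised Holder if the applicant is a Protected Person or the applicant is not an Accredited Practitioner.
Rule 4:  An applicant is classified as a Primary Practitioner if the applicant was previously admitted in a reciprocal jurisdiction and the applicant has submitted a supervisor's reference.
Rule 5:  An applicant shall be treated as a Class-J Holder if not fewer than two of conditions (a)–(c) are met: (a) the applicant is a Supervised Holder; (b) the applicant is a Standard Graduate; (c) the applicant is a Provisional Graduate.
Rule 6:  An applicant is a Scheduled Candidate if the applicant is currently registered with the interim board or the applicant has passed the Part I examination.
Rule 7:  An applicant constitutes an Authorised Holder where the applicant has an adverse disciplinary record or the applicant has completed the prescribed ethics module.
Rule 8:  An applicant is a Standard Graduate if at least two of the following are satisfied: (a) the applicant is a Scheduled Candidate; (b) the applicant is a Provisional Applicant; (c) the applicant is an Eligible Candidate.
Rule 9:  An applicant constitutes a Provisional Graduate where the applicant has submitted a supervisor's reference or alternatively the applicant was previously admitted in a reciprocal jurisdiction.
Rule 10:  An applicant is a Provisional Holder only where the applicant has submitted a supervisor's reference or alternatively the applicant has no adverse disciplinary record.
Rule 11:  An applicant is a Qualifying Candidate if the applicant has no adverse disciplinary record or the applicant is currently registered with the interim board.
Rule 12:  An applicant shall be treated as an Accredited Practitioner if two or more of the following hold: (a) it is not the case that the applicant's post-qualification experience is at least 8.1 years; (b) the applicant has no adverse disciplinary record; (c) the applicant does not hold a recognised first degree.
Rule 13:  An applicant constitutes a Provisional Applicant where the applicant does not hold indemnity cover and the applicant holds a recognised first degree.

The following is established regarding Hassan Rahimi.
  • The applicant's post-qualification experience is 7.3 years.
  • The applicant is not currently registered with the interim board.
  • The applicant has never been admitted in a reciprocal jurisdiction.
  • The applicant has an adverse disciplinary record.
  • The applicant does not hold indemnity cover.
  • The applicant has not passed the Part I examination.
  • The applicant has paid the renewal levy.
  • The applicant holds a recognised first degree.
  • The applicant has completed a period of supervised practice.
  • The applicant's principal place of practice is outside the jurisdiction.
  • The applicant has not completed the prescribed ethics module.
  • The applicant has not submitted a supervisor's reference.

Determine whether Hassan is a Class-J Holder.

Under rule 1: the applicant has completed a period of supervised practice? yes; or the applicant has completed the prescribed ethics module? no. So the applicant is a Protected Person.
Under rule 12: applicant's post-qualification experience: 7.3 years ≥ 8.1 years? no, so negated condition yes; the applicant has no adverse disciplinary record? no; the applicant does not hold a recognised first degree? no — 1 of 3 hold (need ≥2) → not satisfied.
Under rule 3: Protected Person (rule 1)? yes; or not an Accredited Practitioner (rule 12)? yes. So the applicant is a Supervised Holder.
Under rule 6: the applicant is currently registered with the interim board? no; or the applicant has passed the Part I examination? no. So the applicant is not a Scheduled Candidate.
Under rule 13: the applicant does not hold indemnity cover? yes; and the applicant holds a recognised first degree? yes. So the applicant is a Provisional Applicant.
Under rule 2: the applicant has passed the Part I examination? no; or the applicant has an adverse disciplinary record? yes. So the applicant is an Eligible Candidate.
Under rule 8: Scheduled Candidate (rule 6)? no; Provisional Applicant (rule 13)? yes; Eligible Candidate (rule 2)? yes — 2 of 3 hold (need ≥2) → satisfied.
Under rule 9: the applicant has submitted a supervisor's reference? no; or the applicant was previously admitted in a reciprocal jurisdiction? no. So the applicant is not a Provisional Graduate.
Under rule 5: Supervised Holder (rule 3)? yes; Standard Graduate (rule 8)? yes; Provisional Graduate (rule 9)? no — 2 of 3 hold (need ≥2) → satisfied.

Yes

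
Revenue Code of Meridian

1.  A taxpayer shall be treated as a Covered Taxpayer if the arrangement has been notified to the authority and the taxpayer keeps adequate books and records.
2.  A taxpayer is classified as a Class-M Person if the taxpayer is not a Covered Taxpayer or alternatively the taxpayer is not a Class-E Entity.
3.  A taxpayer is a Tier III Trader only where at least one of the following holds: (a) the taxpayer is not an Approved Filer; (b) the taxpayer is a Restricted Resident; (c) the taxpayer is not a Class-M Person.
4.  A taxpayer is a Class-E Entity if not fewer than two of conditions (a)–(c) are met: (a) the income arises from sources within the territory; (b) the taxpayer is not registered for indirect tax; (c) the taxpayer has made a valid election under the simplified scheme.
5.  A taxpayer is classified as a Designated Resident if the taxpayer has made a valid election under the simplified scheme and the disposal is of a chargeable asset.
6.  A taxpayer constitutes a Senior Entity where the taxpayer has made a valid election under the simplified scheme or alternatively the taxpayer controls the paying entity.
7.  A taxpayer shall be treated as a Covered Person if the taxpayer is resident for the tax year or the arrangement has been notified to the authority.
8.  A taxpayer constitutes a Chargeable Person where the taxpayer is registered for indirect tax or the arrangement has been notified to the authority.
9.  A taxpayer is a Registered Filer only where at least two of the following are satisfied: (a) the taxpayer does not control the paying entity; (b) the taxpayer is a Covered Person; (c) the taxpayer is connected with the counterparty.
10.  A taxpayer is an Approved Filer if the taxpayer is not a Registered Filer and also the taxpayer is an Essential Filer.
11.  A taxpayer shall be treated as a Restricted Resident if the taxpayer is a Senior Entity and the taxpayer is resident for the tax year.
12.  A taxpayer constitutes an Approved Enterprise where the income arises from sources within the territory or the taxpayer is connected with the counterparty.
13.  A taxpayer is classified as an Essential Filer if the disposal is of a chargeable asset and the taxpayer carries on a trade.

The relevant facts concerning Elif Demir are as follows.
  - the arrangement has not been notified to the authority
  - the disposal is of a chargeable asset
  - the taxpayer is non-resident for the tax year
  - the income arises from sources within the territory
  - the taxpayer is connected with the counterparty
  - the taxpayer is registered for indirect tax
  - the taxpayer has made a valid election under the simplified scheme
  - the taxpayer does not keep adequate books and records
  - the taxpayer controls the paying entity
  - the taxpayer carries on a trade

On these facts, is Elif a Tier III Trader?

No

Under paragraph 7: the taxpayer is resident for the tax year? no; or the arrangement has been notified to the authority? no. So the taxpayer is not a Covered Person.
Under paragraph 9: the taxpayer does not control the paying entity? no; Covered Person (paragraph 7)? no; the taxpayer is connected with the counterparty? yes — 1 of 3 hold (need ≥2) → not satisfied.
Under paragraph 13: the disposal is of a chargeable asset? yes; and the taxpayer carries on a trade? yes. So the taxpayer is an Essential Filer.
Under paragraph 10: not a Registered Filer (paragraph 9)? yes; and Essential Filer (paragraph 13)? yes. So the taxpayer is an Approved Filer.
Under paragraph 6: the taxpayer has made a valid election under the simplified scheme? yes; or the taxpayer controls the paying entity? yes. So the taxpayer is a Senior Entity.
Under paragraph 11: Senior Entity (paragraph 6)? yes; and the taxpayer is resident for the tax year? no. So the taxpayer is not a Restricted Resident.
Under paragraph 1: the arrangement has been notified to the authority? no; and the taxpayer keeps adequate books and records? no. So the taxpayer is not a Covered Taxpayer.
Under paragraph 4: the income arises from sources within the territory? yes; the taxpayer is not registered for indirect tax? no; the taxpayer has made a valid election under the simplified scheme? yes — 2 of 3 hold (need ≥2) → satisfied.
Under paragraph 2: not a Covered Taxpayer (paragraph 1)? yes; or not a Class-E Entity (paragraph 4)? no. So the taxpayer is a Class-M Person.
Under paragraph 3: not an Approved Filer (paragraph 10)? no; or Restricted Resident (paragraph 11)? no; or not a Class-M Person (paragraph 2)? no. So the taxpayer is not a Tier III Trader.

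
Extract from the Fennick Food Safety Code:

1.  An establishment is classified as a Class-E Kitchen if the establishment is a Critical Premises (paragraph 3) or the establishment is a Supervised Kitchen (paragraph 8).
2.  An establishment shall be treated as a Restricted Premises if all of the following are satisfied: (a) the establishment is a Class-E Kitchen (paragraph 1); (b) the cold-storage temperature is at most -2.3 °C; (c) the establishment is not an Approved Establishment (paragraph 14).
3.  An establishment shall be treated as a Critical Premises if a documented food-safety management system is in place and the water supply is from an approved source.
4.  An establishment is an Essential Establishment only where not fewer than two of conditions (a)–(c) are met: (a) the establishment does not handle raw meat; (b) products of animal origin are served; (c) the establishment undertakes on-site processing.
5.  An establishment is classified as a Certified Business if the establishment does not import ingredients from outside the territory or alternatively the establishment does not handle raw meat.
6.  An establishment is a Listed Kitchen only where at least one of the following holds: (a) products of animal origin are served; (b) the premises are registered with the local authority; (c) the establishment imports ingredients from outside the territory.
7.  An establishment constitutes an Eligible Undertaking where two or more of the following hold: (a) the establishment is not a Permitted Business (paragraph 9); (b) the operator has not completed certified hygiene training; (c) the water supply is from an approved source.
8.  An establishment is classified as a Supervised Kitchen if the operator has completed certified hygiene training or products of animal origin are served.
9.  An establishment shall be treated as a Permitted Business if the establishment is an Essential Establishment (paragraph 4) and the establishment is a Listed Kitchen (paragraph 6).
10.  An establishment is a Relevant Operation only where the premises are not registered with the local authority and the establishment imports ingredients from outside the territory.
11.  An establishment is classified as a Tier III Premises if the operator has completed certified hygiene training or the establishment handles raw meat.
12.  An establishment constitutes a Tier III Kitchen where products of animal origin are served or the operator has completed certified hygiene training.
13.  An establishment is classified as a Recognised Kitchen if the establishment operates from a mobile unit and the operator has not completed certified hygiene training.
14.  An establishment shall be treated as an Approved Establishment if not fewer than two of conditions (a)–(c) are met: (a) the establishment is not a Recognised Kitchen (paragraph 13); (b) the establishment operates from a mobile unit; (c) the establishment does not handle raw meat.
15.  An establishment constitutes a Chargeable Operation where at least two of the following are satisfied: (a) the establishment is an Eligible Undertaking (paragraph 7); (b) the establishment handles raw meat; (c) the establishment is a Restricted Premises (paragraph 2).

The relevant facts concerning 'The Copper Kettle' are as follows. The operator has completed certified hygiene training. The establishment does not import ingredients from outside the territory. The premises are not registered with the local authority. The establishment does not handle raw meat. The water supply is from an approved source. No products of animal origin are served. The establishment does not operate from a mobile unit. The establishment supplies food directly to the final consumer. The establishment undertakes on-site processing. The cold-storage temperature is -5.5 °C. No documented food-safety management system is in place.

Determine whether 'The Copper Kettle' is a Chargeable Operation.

No

Under paragraph 4: the establishment does not handle raw meat? yes; products of animal origin are served? no; the establishment undertakes on-site processing? yes — 2 of 3 hold (need ≥2) → satisfied.
Under paragraph 6: products of animal origin are served? no; or the premises are registered with the local authority? no; or the establishment imports ingredients from outside the territory? no. So the establishment is not a Listed Kitchen.
Under paragraph 9: Essential Establishment (paragraph 4)? yes; and Listed Kitchen (paragraph 6)? no. So the establishment is not a Permitted Business.
Under paragraph 7: not a Permitted Business (paragraph 9)? yes; the operator has not completed certified hygiene training? no; the water supply is from an approved source? yes — 2 of 3 hold (need ≥2) → satisfied.
Under paragraph 3: a documented food-safety management system is in place? no; and the water supply is from an approved source? yes. So the establishment is not a Critical Premises.
Under paragraph 8: the operator has completed certified hygiene training? yes; or products of animal origin are served? no. So the establishment is a Supervised Kitchen.
Under paragraph 1: Critical Premises (paragraph 3)? no; or Supervised Kitchen (paragraph 8)? yes. So the establishment is a Class-E Kitchen.
Under paragraph 13: the establishment operates from a mobile unit? no; and the operator has not completed certified hygiene training? no. So the establishment is not a Recognised Kitchen.
Under paragraph 14: not a Recognised Kitchen (paragraph 13)? yes; the establishment operates from a mobile unit? no; the establishment does not handle raw meat? yes — 2 of 3 hold (need ≥2) → satisfied.
Under paragraph 2: Class-E Kitchen (paragraph 1)? yes; and cold-storage temperature: -5.5 °C ≤ -2.3 °C? yes; and not an Approved Establishment (paragraph 14)? no. So the establishment is not a Restricted Premises.
Under paragraph 15: Eligible Undertaking (paragraph 7)? yes; the establishment handles raw meat? no; Restricted Premises (paragraph 2)? no — 1 of 3 hold (need ≥2) → not satisfied.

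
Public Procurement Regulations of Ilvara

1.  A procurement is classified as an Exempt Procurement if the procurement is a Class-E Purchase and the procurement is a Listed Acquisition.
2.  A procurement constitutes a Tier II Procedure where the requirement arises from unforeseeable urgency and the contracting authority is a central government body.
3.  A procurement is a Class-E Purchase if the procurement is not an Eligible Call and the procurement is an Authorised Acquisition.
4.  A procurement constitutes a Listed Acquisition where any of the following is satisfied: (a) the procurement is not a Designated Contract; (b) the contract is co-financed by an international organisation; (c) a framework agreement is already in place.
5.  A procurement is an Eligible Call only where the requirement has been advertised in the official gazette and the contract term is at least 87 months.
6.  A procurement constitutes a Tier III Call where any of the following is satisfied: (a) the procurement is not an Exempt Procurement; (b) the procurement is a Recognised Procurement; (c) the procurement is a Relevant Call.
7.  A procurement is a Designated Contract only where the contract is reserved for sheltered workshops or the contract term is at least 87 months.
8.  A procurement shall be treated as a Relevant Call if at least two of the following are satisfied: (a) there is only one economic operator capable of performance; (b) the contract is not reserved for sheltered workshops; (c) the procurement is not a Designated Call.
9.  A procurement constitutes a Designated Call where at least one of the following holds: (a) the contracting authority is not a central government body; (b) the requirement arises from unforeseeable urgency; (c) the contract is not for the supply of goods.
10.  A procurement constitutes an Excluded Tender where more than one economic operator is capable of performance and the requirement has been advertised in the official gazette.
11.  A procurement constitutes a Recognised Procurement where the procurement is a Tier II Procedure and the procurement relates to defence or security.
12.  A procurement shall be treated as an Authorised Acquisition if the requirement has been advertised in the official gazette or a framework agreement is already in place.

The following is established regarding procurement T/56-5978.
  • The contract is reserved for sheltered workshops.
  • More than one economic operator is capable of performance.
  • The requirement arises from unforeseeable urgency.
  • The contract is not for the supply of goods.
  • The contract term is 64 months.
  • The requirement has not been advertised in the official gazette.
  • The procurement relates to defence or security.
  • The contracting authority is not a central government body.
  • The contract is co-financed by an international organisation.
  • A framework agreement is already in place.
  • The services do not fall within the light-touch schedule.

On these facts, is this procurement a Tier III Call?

No

paragraph 5 — Eligible Call: [the requirement has been advertised in the official gazette? no] AND [contract term: 64 months ≥ 87 months? no] → not satisfied.
paragraph 12 — Authorised Acquisition: [the requirement has been advertised in the official gazette? no] OR [a framework agreement is already in place? yes] → satisfied.
paragraph 3 — Class-E Purchase: [not an Eligible Call (paragraph 5)? yes] AND [Authorised Acquisition (paragraph 12)? yes] → satisfied.
paragraph 7 — Designated Contract: [the contract is reserved for sheltered workshops? yes] OR [contract term: 64 months ≥ 87 months? no] → satisfied.
paragraph 4 — Listed Acquisition: [not a Designated Contract (paragraph 7)? no] OR [the contract is co-financed by an international organisation? yes] OR [a framework agreement is already in place? yes] → satisfied.
paragraph 1 — Exempt Procurement: [Class-E Purchase (paragraph 3)? yes] AND [Listed Acquisition (paragraph 4)? yes] → satisfied.
paragraph 2 — Tier II Procedure: [the requirement arises from unforeseeable urgency? yes] AND [the contracting authority is a central government body? no] → not satisfied.
paragraph 11 — Recognised Procurement: [Tier II Procedure (paragraph 2)? no] AND [the procurement relates to defence or security? yes] → not satisfied.
paragraph 9 — Designated Call: [the contracting authority is not a central government body? yes] OR [the requirement arises from unforeseeable urgency? yes] OR [the contract is not for the supply of goods? yes] → satisfied.
paragraph 8 — Relevant Call: there is only one economic operator capable of performance? no; the contract is not reserved for sheltered workshops? no; not a Designated Call (paragraph 9)? no — 0 of 3 hold (need ≥2) → not satisfied.
paragraph 6 — Tier III Call: [not an Exempt Procurement (paragraph 1)? no] OR [Recognised Procurement (paragraph 11)? no] OR [Relevant Call (paragraph 8)? no] → not satisfied.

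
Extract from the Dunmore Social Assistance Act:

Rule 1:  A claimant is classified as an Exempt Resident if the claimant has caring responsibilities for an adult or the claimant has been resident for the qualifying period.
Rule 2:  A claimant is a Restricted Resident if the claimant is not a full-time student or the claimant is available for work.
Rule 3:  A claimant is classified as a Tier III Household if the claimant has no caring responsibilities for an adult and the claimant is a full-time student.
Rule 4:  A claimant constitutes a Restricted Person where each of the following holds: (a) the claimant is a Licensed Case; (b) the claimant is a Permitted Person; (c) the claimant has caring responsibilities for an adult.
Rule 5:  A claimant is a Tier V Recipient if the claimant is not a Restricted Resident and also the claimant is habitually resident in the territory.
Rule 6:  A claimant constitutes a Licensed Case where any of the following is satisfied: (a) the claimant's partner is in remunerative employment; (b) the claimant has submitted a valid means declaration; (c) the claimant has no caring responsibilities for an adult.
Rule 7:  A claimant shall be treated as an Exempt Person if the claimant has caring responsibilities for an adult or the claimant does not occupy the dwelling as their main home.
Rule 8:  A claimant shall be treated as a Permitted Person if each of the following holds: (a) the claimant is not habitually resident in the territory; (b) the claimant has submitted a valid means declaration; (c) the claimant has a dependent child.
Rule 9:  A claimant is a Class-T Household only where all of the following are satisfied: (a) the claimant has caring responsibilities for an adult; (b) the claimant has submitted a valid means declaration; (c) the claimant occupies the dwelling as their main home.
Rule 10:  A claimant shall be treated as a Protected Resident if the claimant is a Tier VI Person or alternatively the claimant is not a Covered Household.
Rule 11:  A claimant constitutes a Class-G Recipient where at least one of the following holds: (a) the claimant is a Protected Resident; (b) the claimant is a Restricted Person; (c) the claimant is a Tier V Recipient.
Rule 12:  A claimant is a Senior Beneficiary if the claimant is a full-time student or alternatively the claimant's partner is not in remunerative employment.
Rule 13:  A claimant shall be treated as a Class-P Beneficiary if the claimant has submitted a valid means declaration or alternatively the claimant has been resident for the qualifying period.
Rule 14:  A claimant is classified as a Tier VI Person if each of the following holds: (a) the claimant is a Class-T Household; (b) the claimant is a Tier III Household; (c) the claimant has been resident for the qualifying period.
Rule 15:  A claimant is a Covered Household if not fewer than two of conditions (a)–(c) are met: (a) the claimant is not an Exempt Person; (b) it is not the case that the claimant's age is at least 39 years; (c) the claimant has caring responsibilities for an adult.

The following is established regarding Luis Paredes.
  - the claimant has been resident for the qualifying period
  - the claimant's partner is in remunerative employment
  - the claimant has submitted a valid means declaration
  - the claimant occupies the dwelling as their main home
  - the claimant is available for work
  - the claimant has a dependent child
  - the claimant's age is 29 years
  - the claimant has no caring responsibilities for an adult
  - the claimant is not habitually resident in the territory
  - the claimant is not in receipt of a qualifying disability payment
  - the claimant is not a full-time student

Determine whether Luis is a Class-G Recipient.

No

rule 9 — Class-T Household: [the claimant has caring responsibilities for an adult? no] AND [the claimant has submitted a valid means declaration? yes] AND [the claimant occupies the dwelling as their main home? yes] → not satisfied.
rule 3 — Tier III Household: [the claimant has no caring responsibilities for an adult? yes] AND [the claimant is a full-time student? no] → not satisfied.
rule 14 — Tier VI Person: [Class-T Household (rule 9)? no] AND [Tier III Household (rule 3)? no] AND [the claimant has been resident for the qualifying period? yes] → not satisfied.
rule 7 — Exempt Person: [the claimant has caring responsibilities for an adult? no] OR [the claimant does not occupy the dwelling as their main home? no] → not satisfied.
rule 15 — Covered Household: not an Exempt Person (rule 7)? yes; claimant's age: 29 years ≥ 39 years? no, so negated condition yes; the claimant has caring responsibilities for an adult? no — 2 of 3 hold (need ≥2) → satisfied.
rule 10 — Protected Resident: [Tier VI Person (rule 14)? no] OR [not a Covered Household (rule 15)? no] → not satisfied.
rule 6 — Licensed Case: [the claimant's partner is in remunerative employment? yes] OR [the claimant has submitted a valid means declaration? yes] OR [the claimant has no caring responsibilities for an adult? yes] → satisfied.
rule 8 — Permitted Person: [the claimant is not habitually resident in the territory? yes] AND [the claimant has submitted a valid means declaration? yes] AND [the claimant has a dependent child? yes] → satisfied.
rule 4 — Restricted Person: [Licensed Case (rule 6)? yes] AND [Permitted Person (rule 8)? yes] AND [the claimant has caring responsibilities for an adult? no] → not satisfied.
rule 2 — Restricted Resident: [the claimant is not a full-time student? yes] OR [the claimant is available for work? yes] → satisfied.
rule 5 — Tier V Recipient: [not a Restricted Resident (rule 2)? no] AND [the claimant is habitually resident in the territory? no] → not satisfied.
rule 11 — Class-G Recipient: [Protected Resident (rule 10)? no] OR [Restricted Person (rule 4)? no] OR [Tier V Recipient (rule 5)? no] → not satisfied.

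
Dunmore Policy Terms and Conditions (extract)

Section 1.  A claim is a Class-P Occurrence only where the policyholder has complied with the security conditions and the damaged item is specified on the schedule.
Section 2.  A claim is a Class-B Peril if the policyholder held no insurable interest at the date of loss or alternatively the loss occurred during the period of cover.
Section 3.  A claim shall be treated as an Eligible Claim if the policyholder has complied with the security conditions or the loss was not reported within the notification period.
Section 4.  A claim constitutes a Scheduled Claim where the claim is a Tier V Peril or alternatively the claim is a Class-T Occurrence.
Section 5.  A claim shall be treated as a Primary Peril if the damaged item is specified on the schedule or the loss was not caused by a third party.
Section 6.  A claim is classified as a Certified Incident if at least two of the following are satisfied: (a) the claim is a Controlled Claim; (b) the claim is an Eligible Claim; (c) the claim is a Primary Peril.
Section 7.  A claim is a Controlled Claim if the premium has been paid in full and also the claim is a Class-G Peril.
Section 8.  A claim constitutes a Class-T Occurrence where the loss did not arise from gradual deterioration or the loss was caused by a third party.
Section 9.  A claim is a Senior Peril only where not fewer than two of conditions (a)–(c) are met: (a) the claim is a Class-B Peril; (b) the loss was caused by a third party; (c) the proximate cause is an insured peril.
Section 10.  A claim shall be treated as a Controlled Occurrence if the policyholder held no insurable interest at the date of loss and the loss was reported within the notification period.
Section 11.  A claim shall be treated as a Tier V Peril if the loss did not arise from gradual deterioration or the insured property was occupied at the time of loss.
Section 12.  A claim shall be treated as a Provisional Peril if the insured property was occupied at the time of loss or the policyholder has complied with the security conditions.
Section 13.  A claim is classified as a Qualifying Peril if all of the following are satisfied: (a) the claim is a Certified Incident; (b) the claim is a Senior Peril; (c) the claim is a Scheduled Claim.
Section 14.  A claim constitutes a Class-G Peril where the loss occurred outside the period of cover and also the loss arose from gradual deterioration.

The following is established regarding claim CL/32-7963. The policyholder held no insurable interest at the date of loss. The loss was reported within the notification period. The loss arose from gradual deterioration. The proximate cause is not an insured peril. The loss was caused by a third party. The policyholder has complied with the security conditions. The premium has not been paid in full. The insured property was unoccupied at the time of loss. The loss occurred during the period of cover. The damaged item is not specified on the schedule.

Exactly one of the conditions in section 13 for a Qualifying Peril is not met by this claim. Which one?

Under section 14: the loss occurred outside the period of cover? no; and the loss arose from gradual deterioration? yes. So the claim is not a Class-G Peril.
Under section 7: the premium has been paid in full? no; and Class-G Peril (section 14)? no. So the claim is not a Controlled Claim.
Under section 3: the policyholder has complied with the security conditions? yes; or the loss was not reported within the notification period? no. So the claim is an Eligible Claim.
Under section 5: the damaged item is specified on the schedule? no; or the loss was not caused by a third party? no. So the claim is not a Primary Peril.
Under section 6: Controlled Claim (section 7)? no; Eligible Claim (section 3)? yes; Primary Peril (section 5)? no — 1 of 3 hold (need ≥2) → not satisfied.
Under section 2: the policyholder held no insurable interest at the date of loss? yes; or the loss occurred during the period of cover? yes. So the claim is a Class-B Peril.
Under section 9: Class-B Peril (section 2)? yes; the loss was caused by a third party? yes; the proximate cause is an insured peril? no — 2 of 3 hold (need ≥2) → satisfied.
Under section 11: the loss did not arise from gradual deterioration? no; or the insured property was occupied at the time of loss? no. So the claim is not a Tier V Peril.
Under section 8: the loss did not arise from gradual deterioration? no; or the loss was caused by a third party? yes. So the claim is a Class-T Occurrence.
Under section 4: Tier V Peril (section 11)? no; or Class-T Occurrence (section 8)? yes. So the claim is a Scheduled Claim.
Under section 13: Certified Incident (section 6)? no; and Senior Peril (section 9)? yes; and Scheduled Claim (section 4)? yes. So the claim is not a Qualifying Peril.

Certified Incident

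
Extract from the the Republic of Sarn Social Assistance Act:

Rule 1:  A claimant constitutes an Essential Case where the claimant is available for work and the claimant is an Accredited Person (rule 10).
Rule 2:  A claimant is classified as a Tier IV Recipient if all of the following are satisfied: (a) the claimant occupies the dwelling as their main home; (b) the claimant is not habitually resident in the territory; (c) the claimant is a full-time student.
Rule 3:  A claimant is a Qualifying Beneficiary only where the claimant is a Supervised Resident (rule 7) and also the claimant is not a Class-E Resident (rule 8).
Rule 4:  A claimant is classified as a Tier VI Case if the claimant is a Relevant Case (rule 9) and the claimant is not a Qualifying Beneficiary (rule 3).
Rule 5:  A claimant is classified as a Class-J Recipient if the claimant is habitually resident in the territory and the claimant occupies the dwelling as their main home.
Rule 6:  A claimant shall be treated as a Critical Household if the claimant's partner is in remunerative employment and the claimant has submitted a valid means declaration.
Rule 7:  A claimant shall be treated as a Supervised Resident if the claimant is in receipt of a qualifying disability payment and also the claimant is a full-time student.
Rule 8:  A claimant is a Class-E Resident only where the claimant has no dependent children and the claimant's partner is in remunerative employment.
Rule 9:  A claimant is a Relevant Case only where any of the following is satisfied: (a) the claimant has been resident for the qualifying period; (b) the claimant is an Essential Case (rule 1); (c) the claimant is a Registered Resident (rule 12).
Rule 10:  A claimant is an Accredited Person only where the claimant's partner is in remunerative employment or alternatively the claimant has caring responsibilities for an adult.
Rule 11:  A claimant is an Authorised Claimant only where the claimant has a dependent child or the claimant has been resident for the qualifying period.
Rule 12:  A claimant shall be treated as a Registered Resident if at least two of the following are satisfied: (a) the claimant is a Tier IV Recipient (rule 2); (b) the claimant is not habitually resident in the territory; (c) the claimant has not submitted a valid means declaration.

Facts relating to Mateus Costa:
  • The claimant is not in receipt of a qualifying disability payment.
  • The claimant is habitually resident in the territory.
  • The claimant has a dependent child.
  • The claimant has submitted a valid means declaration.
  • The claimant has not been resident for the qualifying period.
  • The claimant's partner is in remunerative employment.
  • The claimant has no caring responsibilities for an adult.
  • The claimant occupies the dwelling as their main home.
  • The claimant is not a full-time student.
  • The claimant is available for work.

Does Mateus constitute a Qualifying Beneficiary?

No

Under rule 7: the claimant is in receipt of a qualifying disability payment? no; and the claimant is a full-time student? no. So the claimant is not a Supervised Resident.
Under rule 8: the claimant has no dependent children? no; and the claimant's partner is in remunerative employment? yes. So the claimant is not a Class-E Resident.
Under rule 3: Supervised Resident (rule 7)? no; and not a Class-E Resident (rule 8)? yes. So the claimant is not a Qualifying Beneficiary.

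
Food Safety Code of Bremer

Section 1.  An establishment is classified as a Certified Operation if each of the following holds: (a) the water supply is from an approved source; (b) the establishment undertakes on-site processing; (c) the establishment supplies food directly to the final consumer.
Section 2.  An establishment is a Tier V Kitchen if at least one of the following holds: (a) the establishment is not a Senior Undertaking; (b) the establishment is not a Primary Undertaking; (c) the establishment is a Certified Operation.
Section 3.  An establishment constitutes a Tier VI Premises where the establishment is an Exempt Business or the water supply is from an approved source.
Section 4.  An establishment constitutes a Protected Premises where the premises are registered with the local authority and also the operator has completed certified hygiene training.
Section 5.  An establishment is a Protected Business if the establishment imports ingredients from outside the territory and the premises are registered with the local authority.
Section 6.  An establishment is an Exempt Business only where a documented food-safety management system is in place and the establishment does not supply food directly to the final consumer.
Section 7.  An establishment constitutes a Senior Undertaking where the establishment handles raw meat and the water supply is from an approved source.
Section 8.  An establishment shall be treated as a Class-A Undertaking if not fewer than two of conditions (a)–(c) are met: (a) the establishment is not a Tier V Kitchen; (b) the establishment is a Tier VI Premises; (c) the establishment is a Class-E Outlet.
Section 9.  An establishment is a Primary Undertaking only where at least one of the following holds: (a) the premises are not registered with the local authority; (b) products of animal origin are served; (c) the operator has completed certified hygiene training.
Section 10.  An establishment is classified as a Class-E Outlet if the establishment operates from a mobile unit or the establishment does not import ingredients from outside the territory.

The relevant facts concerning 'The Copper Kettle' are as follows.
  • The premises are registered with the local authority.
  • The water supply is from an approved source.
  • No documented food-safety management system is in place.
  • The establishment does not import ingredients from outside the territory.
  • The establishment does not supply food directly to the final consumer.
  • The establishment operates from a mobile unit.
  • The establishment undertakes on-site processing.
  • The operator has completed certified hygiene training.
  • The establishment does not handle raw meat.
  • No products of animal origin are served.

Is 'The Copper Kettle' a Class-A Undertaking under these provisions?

Yes

section 7 — Senior Undertaking: [the establishment handles raw meat? no] AND [the water supply is from an approved source? yes] → not satisfied.
section 9 — Primary Undertaking: [the premises are not registered with the local authority? no] OR [products of animal origin are served? no] OR [the operator has completed certified hygiene training? yes] → satisfied.
section 1 — Certified Operation: [the water supply is from an approved source? yes] AND [the establishment undertakes on-site processing? yes] AND [the establishment supplies food directly to the final consumer? no] → not satisfied.
section 2 — Tier V Kitchen: [not a Senior Undertaking (section 7)? yes] OR [not a Primary Undertaking (section 9)? no] OR [Certified Operation (section 1)? no] → satisfied.
section 6 — Exempt Business: [a documented food-safety management system is in place? no] AND [the establishment does not supply food directly to the final consumer? yes] → not satisfied.
section 3 — Tier VI Premises: [Exempt Business (section 6)? no] OR [the water supply is from an approved source? yes] → satisfied.
section 10 — Class-E Outlet: [the establishment operates from a mobile unit? yes] OR [the establishment does not import ingredients from outside the territory? yes] → satisfied.
section 8 — Class-A Undertaking: not a Tier V Kitchen (section 2)? no; Tier VI Premises (section 3)? yes; Class-E Outlet (section 10)? yes — 2 of 3 hold (need ≥2) → satisfied.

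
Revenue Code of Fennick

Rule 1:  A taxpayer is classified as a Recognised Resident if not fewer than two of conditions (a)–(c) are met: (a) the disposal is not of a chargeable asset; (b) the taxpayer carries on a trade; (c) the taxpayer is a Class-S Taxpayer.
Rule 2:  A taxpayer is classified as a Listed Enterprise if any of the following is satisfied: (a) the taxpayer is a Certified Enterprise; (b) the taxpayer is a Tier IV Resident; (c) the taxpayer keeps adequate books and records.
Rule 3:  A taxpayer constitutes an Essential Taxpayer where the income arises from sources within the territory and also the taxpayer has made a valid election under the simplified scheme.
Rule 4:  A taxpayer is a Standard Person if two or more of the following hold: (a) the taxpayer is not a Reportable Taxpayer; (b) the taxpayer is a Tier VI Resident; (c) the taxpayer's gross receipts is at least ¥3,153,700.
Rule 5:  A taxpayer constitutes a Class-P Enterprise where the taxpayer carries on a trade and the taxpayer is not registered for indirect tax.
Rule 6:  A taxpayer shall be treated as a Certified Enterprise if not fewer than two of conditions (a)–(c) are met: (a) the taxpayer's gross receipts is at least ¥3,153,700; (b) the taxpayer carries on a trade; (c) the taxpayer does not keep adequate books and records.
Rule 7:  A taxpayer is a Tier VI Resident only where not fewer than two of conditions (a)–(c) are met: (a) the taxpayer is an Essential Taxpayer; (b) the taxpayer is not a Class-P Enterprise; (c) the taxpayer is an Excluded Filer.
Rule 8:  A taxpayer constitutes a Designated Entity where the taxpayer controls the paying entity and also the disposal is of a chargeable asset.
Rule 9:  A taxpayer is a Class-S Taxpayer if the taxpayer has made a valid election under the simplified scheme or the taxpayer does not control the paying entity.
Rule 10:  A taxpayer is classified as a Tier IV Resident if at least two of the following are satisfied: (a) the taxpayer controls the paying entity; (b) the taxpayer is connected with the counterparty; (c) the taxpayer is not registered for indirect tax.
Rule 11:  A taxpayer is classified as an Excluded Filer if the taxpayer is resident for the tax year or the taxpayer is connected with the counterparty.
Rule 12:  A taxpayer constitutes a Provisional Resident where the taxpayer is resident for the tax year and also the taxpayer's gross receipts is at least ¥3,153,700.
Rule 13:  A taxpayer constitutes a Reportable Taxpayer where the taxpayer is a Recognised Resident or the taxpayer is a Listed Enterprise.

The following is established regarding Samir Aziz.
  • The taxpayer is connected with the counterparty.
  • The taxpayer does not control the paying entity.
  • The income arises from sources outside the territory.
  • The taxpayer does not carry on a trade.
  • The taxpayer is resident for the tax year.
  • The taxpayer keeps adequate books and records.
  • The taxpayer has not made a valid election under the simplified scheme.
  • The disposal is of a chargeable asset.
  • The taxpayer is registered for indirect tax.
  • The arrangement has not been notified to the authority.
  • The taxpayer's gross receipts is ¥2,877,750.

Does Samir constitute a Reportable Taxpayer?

Yes

Under rule 9: the taxpayer has made a valid election under the simplified scheme? no; or the taxpayer does not control the paying entity? yes. So the taxpayer is a Class-S Taxpayer.
Under rule 1: the disposal is not of a chargeable asset? no; the taxpayer carries on a trade? no; Class-S Taxpayer (rule 9)? yes — 1 of 3 hold (need ≥2) → not satisfied.
Under rule 6: taxpayer's gross receipts: ¥2,877,750 ≥ ¥3,153,700? no; the taxpayer carries on a trade? no; the taxpayer does not keep adequate books and records? no — 0 of 3 hold (need ≥2) → not satisfied.
Under rule 10: the taxpayer controls the paying entity? no; the taxpayer is connected with the counterparty? yes; the taxpayer is not registered for indirect tax? no — 1 of 3 hold (need ≥2) → not satisfied.
Under rule 2: Certified Enterprise (rule 6)? no; or Tier IV Resident (rule 10)? no; or the taxpayer keeps adequate books and records? yes. So the taxpayer is a Listed Enterprise.
Under rule 13: Recognised Resident (rule 1)? no; or Listed Enterprise (rule 2)? yes. So the taxpayer is a Reportable Taxpayer.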